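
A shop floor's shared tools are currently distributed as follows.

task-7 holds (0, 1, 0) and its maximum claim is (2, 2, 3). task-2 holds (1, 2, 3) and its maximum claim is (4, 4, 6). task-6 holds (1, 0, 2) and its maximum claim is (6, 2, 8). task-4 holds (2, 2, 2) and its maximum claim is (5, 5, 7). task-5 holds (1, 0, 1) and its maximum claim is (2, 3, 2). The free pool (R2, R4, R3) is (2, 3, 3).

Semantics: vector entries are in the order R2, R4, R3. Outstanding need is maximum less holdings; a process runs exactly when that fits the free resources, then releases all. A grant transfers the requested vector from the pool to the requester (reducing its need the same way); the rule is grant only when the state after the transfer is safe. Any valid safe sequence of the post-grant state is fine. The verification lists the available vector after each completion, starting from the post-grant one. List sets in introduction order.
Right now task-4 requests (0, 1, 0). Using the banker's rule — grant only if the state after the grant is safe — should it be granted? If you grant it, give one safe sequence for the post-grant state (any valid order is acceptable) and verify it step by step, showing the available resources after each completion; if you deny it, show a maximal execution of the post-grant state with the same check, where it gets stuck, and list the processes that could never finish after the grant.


GRANT — the state after the grant stays safe, e.g. via task-7, task-5, task-2, task-4, task-6.
Key observation: the transfer keeps a workable pool ((2, 2, 3)); task-7 starts the safe sequence.
Step-by-step check of the post-grant state:
  pool = (2, 2, 3)
  task-7 needs (2, 1, 3) <= (2, 2, 3) -> finishes; pool += (0, 1, 0) = (2, 3, 3)
  task-5 needs (1, 3, 1) <= (2, 3, 3) -> finishes; pool += (1, 0, 1) = (3, 3, 4)
  task-2 needs (3, 2, 3) <= (3, 3, 4) -> finishes; pool += (1, 2, 3) = (4, 5, 7)
  task-4 needs (3, 2, 5) <= (4, 5, 7) -> finishes; pool += (2, 3, 2) = (6, 8, 9)
  task-6 needs (5, 2, 6) <= (6, 8, 9) -> finishes; pool += (1, 0, 2) = (7, 8, 11)


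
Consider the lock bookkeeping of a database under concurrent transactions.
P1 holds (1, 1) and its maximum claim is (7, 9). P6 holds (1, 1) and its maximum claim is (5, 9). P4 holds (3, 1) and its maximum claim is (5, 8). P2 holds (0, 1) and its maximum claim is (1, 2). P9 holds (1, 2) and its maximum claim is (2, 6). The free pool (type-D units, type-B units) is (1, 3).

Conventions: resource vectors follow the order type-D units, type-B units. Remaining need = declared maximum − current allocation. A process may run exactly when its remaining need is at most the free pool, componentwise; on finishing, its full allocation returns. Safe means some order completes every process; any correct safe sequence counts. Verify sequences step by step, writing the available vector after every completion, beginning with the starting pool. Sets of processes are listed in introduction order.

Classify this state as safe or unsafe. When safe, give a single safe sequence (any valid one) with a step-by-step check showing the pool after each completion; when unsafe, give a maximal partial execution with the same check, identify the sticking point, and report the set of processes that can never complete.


UNSAFE.
Key observation: the pool after P2, P9 is (2, 6); every surviving request exceeds it in type-B units, so progress ends there.
The run P2, P9 cannot be extended any further. Step-by-step check:
  pool = (1, 3)
  P2: need (1, 1) fits (1, 3); releases (0, 1), pool now (1, 4)
  P9: need (1, 4) fits (1, 4); releases (1, 2), pool now (2, 6)
  blocked: P1 wants (6, 8), pool (2, 6) — not enough type-D units and type-B units
  blocked: P6 wants (4, 8), pool (2, 6) — not enough type-D units and type-B units
  blocked: P4 wants (2, 7), pool (2, 6) — not enough type-B units
Permanently blocked: P1, P6 and P4.


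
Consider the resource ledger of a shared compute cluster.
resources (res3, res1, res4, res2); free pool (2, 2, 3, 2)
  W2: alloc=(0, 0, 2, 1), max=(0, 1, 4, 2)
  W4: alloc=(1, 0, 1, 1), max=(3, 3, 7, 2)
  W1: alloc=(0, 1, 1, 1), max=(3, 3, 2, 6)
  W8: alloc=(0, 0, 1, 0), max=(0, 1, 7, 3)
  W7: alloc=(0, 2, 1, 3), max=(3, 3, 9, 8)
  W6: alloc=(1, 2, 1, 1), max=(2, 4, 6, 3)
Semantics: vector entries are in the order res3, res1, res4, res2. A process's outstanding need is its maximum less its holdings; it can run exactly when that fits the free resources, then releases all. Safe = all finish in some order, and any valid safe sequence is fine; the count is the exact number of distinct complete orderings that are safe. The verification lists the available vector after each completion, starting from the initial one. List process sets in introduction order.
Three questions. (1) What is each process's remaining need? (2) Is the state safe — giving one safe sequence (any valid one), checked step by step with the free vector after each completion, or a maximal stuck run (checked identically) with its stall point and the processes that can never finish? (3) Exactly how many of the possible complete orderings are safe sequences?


(1) Remaining need (order res3, res1, res4, res2):
  W2: (0, 1, 2, 1)
  W4: (2, 3, 6, 1)
  W1: (3, 2, 1, 5)
  W8: (0, 1, 6, 3)
  W7: (3, 1, 8, 5)
  W6: (1, 2, 5, 2)
(2) SAFE. One safe sequence: W2, W6, W8, W4, W7, W1.
Key observation: the first exact fit in this order is W6 — it needs (1, 2, 5, 2) with (2, 2, 5, 3) free, meeting a requested resource to the last unit.
Verifying each step:
  pool = (2, 2, 3, 2)
  run W2 (needs (0, 1, 2, 1), free (2, 2, 3, 2)); after release of (0, 0, 2, 1) the pool is (2, 2, 5, 3)
  run W6 (needs (1, 2, 5, 2), free (2, 2, 5, 3)); after release of (1, 2, 1, 1) the pool is (3, 4, 6, 4)
  run W8 (needs (0, 1, 6, 3), free (3, 4, 6, 4)); after release of (0, 0, 1, 0) the pool is (3, 4, 7, 4)
  run W4 (needs (2, 3, 6, 1), free (3, 4, 7, 4)); after release of (1, 0, 1, 1) the pool is (4, 4, 8, 5)
  run W7 (needs (3, 1, 8, 5), free (4, 4, 8, 5)); after release of (0, 2, 1, 3) the pool is (4, 6, 9, 8)
  run W1 (needs (3, 2, 1, 5), free (4, 6, 9, 8)); after release of (0, 1, 1, 1) the pool is (4, 7, 10, 9)
(3) Exactly 6 of the possible complete orderings are safe sequences.


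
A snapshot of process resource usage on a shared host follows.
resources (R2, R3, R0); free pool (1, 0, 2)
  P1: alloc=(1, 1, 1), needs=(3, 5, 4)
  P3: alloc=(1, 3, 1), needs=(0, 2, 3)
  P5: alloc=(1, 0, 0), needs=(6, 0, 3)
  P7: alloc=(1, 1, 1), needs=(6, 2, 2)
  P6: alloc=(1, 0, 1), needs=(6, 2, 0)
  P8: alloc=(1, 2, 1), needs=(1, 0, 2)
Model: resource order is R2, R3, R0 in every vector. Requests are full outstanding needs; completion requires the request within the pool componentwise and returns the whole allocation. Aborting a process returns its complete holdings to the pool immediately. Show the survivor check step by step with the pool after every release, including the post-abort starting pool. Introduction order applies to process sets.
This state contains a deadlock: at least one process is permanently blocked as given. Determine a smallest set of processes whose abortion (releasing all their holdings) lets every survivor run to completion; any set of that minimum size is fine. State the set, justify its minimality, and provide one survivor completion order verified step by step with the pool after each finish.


Minimum abort set: P5 and P6.
Key observation: the deadlocked P7 becomes finishable only because P5 and P6 released (2, 0, 1); it completes at step 4 below.
Why nothing smaller works — every single abort fails: P1 alone leaves P5 blocked (short on R2); P3 alone leaves P5 blocked (short on R2); P5 alone leaves P7 blocked (short on R2); P7 alone leaves P5 blocked (short on R2); P6 alone leaves P5 blocked (short on R2); P8 alone leaves P5 blocked (short on R2).
One survivor order: P8, P3, P1, P7. Check, step by step (post-abort pool first):
  pool = (3, 0, 3)
  P8 needs (1, 0, 2) <= (3, 0, 3) -> finishes; pool += (1, 2, 1) = (4, 2, 4)
  P3 needs (0, 2, 3) <= (4, 2, 4) -> finishes; pool += (1, 3, 1) = (5, 5, 5)
  P1 needs (3, 5, 4) <= (5, 5, 5) -> finishes; pool += (1, 1, 1) = (6, 6, 6)
  P7 needs (6, 2, 2) <= (6, 6, 6) -> finishes; pool += (1, 1, 1) = (7, 7, 7)


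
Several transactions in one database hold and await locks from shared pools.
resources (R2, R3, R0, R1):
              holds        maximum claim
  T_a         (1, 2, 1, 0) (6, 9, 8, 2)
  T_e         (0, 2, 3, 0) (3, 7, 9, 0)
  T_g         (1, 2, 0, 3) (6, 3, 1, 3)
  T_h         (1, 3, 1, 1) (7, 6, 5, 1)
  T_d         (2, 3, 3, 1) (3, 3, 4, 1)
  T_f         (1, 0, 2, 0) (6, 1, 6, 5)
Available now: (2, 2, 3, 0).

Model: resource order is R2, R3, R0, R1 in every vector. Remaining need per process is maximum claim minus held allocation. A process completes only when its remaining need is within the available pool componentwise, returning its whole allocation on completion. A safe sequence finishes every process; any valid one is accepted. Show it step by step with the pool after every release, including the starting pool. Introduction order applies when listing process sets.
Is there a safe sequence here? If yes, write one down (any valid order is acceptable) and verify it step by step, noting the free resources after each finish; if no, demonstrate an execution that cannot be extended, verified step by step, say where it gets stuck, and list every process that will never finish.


The state is UNSAFE.
Key observation: no order helps: past T_d, T_e, the free pool tops out at (4, 7, 9, 1), below what each blocked process needs in R2.
The run T_d, T_e cannot be extended any further. Step-by-step check:
  pool = (2, 2, 3, 0)
  T_d needs (1, 0, 1, 0) <= (2, 2, 3, 0) -> finishes; pool += (2, 3, 3, 1) = (4, 5, 6, 1)
  T_e needs (3, 5, 6, 0) <= (4, 5, 6, 1) -> finishes; pool += (0, 2, 3, 0) = (4, 7, 9, 1)
  T_a still needs (5, 7, 7, 2) but only (4, 7, 9, 1) is free — short on R2 and R1
  T_g still needs (5, 1, 1, 0) but only (4, 7, 9, 1) is free — short on R2
  T_h still needs (6, 3, 4, 0) but only (4, 7, 9, 1) is free — short on R2
  T_f still needs (5, 1, 4, 5) but only (4, 7, 9, 1) is free — short on R2 and R1
Processes that can never finish: T_a, T_g, T_h and T_f.


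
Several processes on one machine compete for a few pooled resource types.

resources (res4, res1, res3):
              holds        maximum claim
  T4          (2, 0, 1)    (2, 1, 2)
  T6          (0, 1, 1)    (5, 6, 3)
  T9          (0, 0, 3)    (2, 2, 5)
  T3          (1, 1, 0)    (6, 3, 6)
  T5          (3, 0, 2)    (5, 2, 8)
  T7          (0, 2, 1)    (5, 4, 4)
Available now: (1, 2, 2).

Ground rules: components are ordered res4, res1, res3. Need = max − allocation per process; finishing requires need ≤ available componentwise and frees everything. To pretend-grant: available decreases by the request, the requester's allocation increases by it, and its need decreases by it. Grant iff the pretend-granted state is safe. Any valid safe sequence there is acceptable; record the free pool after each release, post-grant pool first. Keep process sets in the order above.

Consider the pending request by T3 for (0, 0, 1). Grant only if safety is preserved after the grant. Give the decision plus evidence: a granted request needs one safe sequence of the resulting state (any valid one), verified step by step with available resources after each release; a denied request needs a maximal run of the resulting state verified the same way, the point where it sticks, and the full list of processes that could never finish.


DENY — the pretend-granted state is unsafe.
Key observation: after T4, T9 the pool peaks at (3, 2, 5), and each blocked process is short somewhere: T6 on res4, res1; T3 on res4; T5 on res3; T7 on res4.
After a pretend grant, a maximal execution: T4, T9 — then nothing else fits. Check, step by step:
  pool = (1, 2, 1)
  run T4 (needs (0, 1, 1), free (1, 2, 1)); after release of (2, 0, 1) the pool is (3, 2, 2)
  run T9 (needs (2, 2, 2), free (3, 2, 2)); after release of (0, 0, 3) the pool is (3, 2, 5)
  T6 still needs (5, 5, 2) but only (3, 2, 5) is free — short on res4 and res1
  T3 still needs (5, 2, 5) but only (3, 2, 5) is free — short on res4
  T5 still needs (2, 2, 6) but only (3, 2, 5) is free — short on res3
  T7 still needs (5, 2, 3) but only (3, 2, 5) is free — short on res4
Had the request been granted, T6, T3, T5 and T7 could never finish.


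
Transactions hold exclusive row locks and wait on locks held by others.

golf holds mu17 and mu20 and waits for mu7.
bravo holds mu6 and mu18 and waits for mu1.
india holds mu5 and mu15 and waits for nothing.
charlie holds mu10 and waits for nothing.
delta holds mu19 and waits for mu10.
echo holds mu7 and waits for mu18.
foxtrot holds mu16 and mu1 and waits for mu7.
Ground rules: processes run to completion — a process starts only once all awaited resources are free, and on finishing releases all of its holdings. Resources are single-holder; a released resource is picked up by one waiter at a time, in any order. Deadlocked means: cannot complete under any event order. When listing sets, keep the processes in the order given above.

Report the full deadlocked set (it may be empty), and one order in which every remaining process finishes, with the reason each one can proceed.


The deadlocked set is golf, bravo, echo and foxtrot.
Key observation: the loop echo -> bravo -> foxtrot -> echo blocks itself forever; golf waits into the deadlock from upstream.
The rest can finish in the order charlie, india, delta.
Check, step by step:
  charlie: no waits; runs immediately, freeing mu10
  india: no waits; runs immediately, freeing mu5 and mu15
  run delta (all its waits — mu10 — are resolved); releases mu19


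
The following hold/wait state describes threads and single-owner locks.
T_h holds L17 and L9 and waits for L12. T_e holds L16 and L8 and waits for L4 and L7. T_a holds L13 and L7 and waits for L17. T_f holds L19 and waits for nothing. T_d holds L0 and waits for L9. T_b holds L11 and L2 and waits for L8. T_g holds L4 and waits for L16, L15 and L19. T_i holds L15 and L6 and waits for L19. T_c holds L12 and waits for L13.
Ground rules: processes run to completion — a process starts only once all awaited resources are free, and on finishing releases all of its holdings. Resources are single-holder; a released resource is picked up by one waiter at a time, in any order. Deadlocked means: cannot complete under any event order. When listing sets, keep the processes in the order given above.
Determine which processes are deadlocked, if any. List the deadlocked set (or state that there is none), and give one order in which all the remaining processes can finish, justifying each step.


The deadlocked set is T_h, T_e, T_a, T_d, T_b, T_g and T_c.
Key observation: the loop T_h -> T_c -> T_a -> T_h blocks itself forever; T_e and T_g are caught in further circular waits and T_d and T_b wait into the deadlock from upstream.
The rest can finish in the order T_f, T_i.
Walking it through:
  run T_f (it waits on nothing); releases L19
  T_i: everything it awaited (L19) is free; runs, freeing L15 and L6


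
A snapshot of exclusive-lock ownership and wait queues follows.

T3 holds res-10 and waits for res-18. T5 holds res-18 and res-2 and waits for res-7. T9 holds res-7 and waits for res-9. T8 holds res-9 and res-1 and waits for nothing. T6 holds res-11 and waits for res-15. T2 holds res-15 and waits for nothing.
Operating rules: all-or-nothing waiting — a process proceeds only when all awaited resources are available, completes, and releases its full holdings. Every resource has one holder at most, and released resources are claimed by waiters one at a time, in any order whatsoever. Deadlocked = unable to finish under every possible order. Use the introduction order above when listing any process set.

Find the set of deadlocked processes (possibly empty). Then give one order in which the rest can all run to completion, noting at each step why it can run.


The deadlocked set is empty.
Key observation: all waits point, directly or indirectly, at processes that can finish, so nothing is permanently blocked.
The rest can finish in the order T8, T2, T6, T9, T5, T3.
Check, step by step:
  run T8 (it waits on nothing); releases res-9 and res-1
  run T2 (it waits on nothing); releases res-15
  run T6 (all its waits — res-15 — are resolved); releases res-11
  run T9 (all its waits — res-9 — are resolved); releases res-7
  run T5 (all its waits — res-7 — are resolved); releases res-18 and res-2
  run T3 (all its waits — res-18 — are resolved); releases res-10


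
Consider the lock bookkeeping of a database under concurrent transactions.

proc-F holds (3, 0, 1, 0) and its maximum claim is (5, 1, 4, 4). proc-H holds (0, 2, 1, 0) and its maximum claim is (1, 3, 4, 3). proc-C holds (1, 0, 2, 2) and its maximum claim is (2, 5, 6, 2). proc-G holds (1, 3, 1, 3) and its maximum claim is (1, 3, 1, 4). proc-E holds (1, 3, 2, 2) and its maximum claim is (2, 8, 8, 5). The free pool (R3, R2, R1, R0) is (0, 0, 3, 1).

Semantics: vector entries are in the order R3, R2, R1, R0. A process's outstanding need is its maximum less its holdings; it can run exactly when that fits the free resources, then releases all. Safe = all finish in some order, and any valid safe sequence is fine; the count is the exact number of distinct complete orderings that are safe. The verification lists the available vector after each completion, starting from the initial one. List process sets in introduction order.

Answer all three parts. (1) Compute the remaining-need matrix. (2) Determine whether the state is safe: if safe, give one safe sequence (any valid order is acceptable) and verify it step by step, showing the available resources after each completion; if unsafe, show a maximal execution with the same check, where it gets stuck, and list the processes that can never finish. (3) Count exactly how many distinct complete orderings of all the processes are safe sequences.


(1) Outstanding need per process (order R3, R2, R1, R0):
  proc-F: (2, 1, 3, 4)
  proc-H: (1, 1, 3, 3)
  proc-C: (1, 5, 4, 0)
  proc-G: (0, 0, 0, 1)
  proc-E: (1, 5, 6, 3)
(2) SAFE — a valid safe sequence is proc-G, proc-H, proc-C, proc-E, proc-F.
Key observation: the first exact fit in this order is proc-G — it needs (0, 0, 0, 1) with (0, 0, 3, 1) free, meeting a requested resource to the last unit.
Check, step by step:
  pool = (0, 0, 3, 1)
  proc-G needs (0, 0, 0, 1) <= (0, 0, 3, 1) -> finishes; pool += (1, 3, 1, 3) = (1, 3, 4, 4)
  proc-H needs (1, 1, 3, 3) <= (1, 3, 4, 4) -> finishes; pool += (0, 2, 1, 0) = (1, 5, 5, 4)
  proc-C needs (1, 5, 4, 0) <= (1, 5, 5, 4) -> finishes; pool += (1, 0, 2, 2) = (2, 5, 7, 6)
  proc-E needs (1, 5, 6, 3) <= (2, 5, 7, 6) -> finishes; pool += (1, 3, 2, 2) = (3, 8, 9, 8)
  proc-F needs (2, 1, 3, 4) <= (3, 8, 9, 8) -> finishes; pool += (3, 0, 1, 0) = (6, 8, 10, 8)
(3) Exactly 2 of the possible complete orderings are safe sequences.


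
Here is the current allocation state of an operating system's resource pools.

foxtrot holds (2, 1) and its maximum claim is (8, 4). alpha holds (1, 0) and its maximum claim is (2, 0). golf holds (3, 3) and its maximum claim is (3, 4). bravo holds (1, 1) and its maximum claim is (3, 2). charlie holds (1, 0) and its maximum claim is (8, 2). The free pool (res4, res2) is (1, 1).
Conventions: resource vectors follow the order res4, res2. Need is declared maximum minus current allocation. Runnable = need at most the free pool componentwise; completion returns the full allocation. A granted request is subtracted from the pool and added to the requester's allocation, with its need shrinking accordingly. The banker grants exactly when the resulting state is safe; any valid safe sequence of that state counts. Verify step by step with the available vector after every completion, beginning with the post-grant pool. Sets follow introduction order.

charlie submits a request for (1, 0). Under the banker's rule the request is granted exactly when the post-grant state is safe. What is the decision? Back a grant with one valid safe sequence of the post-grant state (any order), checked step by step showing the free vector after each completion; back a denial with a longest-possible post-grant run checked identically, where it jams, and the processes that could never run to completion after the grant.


DENY: after the grant no complete ordering would exist.
Key observation: after golf, alpha, bravo complete, (5, 5) is the best the pool ever gets, yet each leftover process wants more res4.
On the post-grant state, golf, alpha, bravo is a maximal run — nothing extends it. Verifying each step:
  pool = (0, 1)
  run golf (needs (0, 1), free (0, 1)); after release of (3, 3) the pool is (3, 4)
  run alpha (needs (1, 0), free (3, 4)); after release of (1, 0) the pool is (4, 4)
  run bravo (needs (2, 1), free (4, 4)); after release of (1, 1) the pool is (5, 5)
  blocked: foxtrot wants (6, 3), pool (5, 5) — not enough res4
  blocked: charlie wants (6, 2), pool (5, 5) — not enough res4
Had the request been granted, foxtrot and charlie could never finish.


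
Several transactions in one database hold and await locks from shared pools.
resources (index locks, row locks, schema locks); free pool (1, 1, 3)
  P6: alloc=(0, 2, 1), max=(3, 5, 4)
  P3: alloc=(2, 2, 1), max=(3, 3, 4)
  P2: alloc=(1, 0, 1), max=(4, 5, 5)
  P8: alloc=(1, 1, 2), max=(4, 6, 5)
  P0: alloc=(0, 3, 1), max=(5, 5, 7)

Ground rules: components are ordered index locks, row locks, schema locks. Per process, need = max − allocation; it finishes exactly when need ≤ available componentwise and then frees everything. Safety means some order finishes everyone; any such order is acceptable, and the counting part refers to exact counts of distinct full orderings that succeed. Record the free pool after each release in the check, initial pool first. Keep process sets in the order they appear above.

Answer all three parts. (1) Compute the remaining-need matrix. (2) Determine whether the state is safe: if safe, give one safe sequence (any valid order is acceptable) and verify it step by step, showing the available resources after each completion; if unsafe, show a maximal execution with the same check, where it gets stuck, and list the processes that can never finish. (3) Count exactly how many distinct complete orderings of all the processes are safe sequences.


(1) Outstanding need per process (order index locks, row locks, schema locks):
  P6: (3, 3, 3)
  P3: (1, 1, 3)
  P2: (3, 5, 4)
  P8: (3, 5, 3)
  P0: (5, 2, 6)
(2) SAFE — a valid safe sequence is P3, P6, P8, P2, P0.
Key observation: the first exact fit in this order is P3 — it needs (1, 1, 3) with (1, 1, 3) free, meeting a requested resource to the last unit.
Verifying each step:
  pool = (1, 1, 3)
  P3 needs (1, 1, 3) <= (1, 1, 3) -> finishes; pool += (2, 2, 1) = (3, 3, 4)
  P6 needs (3, 3, 3) <= (3, 3, 4) -> finishes; pool += (0, 2, 1) = (3, 5, 5)
  P8 needs (3, 5, 3) <= (3, 5, 5) -> finishes; pool += (1, 1, 2) = (4, 6, 7)
  P2 needs (3, 5, 4) <= (4, 6, 7) -> finishes; pool += (1, 0, 1) = (5, 6, 8)
  P0 needs (5, 2, 6) <= (5, 6, 8) -> finishes; pool += (0, 3, 1) = (5, 9, 9)
(3) The exact count: 2 of the possible complete orderings are safe sequences.


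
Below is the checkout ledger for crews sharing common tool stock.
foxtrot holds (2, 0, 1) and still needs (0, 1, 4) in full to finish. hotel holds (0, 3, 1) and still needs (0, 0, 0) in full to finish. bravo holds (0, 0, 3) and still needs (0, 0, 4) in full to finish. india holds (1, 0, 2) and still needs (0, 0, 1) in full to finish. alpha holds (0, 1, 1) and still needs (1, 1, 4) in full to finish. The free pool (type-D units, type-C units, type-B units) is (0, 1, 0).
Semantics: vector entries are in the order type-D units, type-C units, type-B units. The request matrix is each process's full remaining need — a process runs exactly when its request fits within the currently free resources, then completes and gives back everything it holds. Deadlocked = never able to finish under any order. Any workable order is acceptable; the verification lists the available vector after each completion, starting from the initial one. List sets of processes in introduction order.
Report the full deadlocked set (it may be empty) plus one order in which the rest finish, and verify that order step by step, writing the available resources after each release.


The deadlocked set is foxtrot, bravo and alpha.
Key observation: once hotel, india finish, the pool peaks at (1, 4, 3) — and every remaining process still needs more type-B units than that.
A valid finishing order for the others: hotel, india. Walking it through:
  pool = (0, 1, 0)
  run hotel (needs (0, 0, 0), free (0, 1, 0)); after release of (0, 3, 1) the pool is (0, 4, 1)
  run india (needs (0, 0, 1), free (0, 4, 1)); after release of (1, 0, 2) the pool is (1, 4, 3)
The stuck group stays short no matter what:
  blocked: foxtrot wants (0, 1, 4), pool (1, 4, 3) — not enough type-B units
  blocked: bravo wants (0, 0, 4), pool (1, 4, 3) — not enough type-B units
  blocked: alpha wants (1, 1, 4), pool (1, 4, 3) — not enough type-B units


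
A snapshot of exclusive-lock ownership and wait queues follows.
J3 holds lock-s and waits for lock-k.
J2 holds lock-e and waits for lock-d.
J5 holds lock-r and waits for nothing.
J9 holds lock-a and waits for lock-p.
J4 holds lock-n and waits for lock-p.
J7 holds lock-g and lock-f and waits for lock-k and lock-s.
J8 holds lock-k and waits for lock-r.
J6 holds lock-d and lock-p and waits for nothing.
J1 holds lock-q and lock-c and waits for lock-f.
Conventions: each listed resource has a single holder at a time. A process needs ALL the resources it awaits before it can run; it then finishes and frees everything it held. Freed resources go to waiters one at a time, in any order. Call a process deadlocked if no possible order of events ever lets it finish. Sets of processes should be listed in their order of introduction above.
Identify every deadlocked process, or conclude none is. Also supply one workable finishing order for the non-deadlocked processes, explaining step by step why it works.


The deadlocked set is empty.
Key observation: the wait relation is loop-free; peeling off processes with no waits unwinds the whole state.
A valid finishing order for the others: J6, J5, J8, J3, J7, J9, J1, J4, J2.
Verifying each step:
  run J6 (it waits on nothing); releases lock-d and lock-p
  run J5 (it waits on nothing); releases lock-r
  run J8 (all its waits — lock-r — are resolved); releases lock-k
  run J3 (all its waits — lock-k — are resolved); releases lock-s
  run J7 (all its waits — lock-k and lock-s — are resolved); releases lock-g and lock-f
  run J9 (all its waits — lock-p — are resolved); releases lock-a
  run J1 (all its waits — lock-f — are resolved); releases lock-q and lock-c
  run J4 (all its waits — lock-p — are resolved); releases lock-n
  run J2 (all its waits — lock-d — are resolved); releases lock-e


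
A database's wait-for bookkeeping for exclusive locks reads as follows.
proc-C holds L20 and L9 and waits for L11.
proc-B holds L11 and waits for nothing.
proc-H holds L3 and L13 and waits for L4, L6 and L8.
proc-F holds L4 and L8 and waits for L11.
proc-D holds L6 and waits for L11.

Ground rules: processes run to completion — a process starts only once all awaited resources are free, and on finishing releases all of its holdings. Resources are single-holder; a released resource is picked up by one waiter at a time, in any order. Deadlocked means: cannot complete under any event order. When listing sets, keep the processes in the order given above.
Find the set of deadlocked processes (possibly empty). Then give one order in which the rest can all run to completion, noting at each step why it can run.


No process is deadlocked.
Key observation: the wait relation is loop-free; peeling off processes with no waits unwinds the whole state.
One completion order for the rest: proc-B, proc-F, proc-D, proc-C, proc-H.
Verifying each step:
  proc-B waits on nothing -> runs at once and releases L11
  proc-F: everything it awaited (L11) is free; runs, freeing L4 and L8
  proc-D: everything it awaited (L11) is free; runs, freeing L6
  proc-C: everything it awaited (L11) is free; runs, freeing L20 and L9
  proc-H: everything it awaited (L4, L6 and L8) is free; runs, freeing L3 and L13


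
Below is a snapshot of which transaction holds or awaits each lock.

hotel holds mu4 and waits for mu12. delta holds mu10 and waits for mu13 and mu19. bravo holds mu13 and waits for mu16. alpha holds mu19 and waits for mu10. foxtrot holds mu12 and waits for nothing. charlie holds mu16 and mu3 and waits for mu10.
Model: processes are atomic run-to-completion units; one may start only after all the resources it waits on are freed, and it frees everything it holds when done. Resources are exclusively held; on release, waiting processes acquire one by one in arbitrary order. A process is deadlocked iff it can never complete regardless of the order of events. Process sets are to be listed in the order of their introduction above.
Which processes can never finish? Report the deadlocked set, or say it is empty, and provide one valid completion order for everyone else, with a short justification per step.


The deadlocked set is delta, bravo, alpha and charlie.
Key observation: the loop delta -> bravo -> charlie -> delta blocks itself forever; alpha is caught in further circular waits.
The rest can finish in the order foxtrot, hotel.
Step-by-step check:
  run foxtrot (it waits on nothing); releases mu12
  run hotel (all its waits — mu12 — are resolved); releases mu4


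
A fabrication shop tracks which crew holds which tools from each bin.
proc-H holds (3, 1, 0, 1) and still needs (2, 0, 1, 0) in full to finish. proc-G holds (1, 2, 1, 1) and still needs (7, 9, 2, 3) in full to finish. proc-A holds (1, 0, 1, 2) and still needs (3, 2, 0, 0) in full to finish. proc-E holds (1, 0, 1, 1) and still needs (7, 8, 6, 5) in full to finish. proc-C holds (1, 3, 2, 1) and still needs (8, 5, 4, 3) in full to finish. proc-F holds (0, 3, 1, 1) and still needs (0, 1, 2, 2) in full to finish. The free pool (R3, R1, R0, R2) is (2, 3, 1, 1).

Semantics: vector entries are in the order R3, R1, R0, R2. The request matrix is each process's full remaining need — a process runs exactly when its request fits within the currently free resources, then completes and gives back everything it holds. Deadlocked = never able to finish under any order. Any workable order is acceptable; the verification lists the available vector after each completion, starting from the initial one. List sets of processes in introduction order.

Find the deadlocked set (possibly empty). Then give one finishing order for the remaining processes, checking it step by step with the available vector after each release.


The deadlocked set is proc-G, proc-E and proc-C.
Key observation: even finishing proc-H, proc-A, proc-F leaves just (6, 7, 3, 5) free — too little R3 for any of the remaining processes.
A valid finishing order for the others: proc-H, proc-A, proc-F. Check, step by step:
  pool = (2, 3, 1, 1)
  proc-H: need (2, 0, 1, 0) fits (2, 3, 1, 1); releases (3, 1, 0, 1), pool now (5, 4, 1, 2)
  proc-A: need (3, 2, 0, 0) fits (5, 4, 1, 2); releases (1, 0, 1, 2), pool now (6, 4, 2, 4)
  proc-F: need (0, 1, 2, 2) fits (6, 4, 2, 4); releases (0, 3, 1, 1), pool now (6, 7, 3, 5)
The blocked processes can never fit:
  proc-G still needs (7, 9, 2, 3) but only (6, 7, 3, 5) is free — short on R3 and R1
  proc-E still needs (7, 8, 6, 5) but only (6, 7, 3, 5) is free — short on R3, R1 and R0
  proc-C still needs (8, 5, 4, 3) but only (6, 7, 3, 5) is free — short on R3 and R0


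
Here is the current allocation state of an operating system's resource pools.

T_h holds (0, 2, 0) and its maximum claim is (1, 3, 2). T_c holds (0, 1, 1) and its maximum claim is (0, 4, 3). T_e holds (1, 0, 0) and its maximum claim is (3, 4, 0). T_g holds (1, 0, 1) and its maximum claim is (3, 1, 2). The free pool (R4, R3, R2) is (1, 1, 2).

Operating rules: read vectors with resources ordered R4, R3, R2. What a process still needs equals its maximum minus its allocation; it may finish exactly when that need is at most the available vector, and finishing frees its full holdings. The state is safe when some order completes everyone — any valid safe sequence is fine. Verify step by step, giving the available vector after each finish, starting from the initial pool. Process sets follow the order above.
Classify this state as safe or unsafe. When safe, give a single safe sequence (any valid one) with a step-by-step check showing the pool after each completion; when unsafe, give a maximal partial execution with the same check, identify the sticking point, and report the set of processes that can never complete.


UNSAFE.
Key observation: R4 is the bottleneck — with T_h, T_c done the pool holds (1, 4, 3), short of every remaining need.
Going as far as possible: T_h, T_c; after that, nothing fits. Verifying each step:
  pool = (1, 1, 2)
  T_h needs (1, 1, 2) <= (1, 1, 2) -> finishes; pool += (0, 2, 0) = (1, 3, 2)
  T_c needs (0, 3, 2) <= (1, 3, 2) -> finishes; pool += (0, 1, 1) = (1, 4, 3)
  blocked: T_e wants (2, 4, 0), pool (1, 4, 3) — not enough R4
  blocked: T_g wants (2, 1, 1), pool (1, 4, 3) — not enough R4
Permanently blocked: T_e and T_g.


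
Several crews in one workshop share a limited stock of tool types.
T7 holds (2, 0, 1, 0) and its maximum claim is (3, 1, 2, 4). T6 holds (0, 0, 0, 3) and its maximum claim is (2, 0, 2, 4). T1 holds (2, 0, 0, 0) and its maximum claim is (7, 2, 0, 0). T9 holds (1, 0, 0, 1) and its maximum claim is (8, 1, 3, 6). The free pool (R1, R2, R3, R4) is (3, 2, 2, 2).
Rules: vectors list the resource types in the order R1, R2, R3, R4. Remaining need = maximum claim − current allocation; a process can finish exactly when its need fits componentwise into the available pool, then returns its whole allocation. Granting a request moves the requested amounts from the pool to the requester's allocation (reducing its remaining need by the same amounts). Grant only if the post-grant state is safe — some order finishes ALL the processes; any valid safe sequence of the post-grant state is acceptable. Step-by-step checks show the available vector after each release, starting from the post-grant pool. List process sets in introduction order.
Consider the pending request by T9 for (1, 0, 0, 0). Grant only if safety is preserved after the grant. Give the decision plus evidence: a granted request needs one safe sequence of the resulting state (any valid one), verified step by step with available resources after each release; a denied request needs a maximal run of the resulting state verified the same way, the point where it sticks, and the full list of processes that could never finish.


DENY — the pretend-granted state is unsafe.
Key observation: after T6, T7 complete, (4, 2, 3, 5) is the best the pool ever gets, yet each leftover process wants more R1.
On the post-grant state, T6, T7 is a maximal run — nothing extends it. Check, step by step:
  pool = (2, 2, 2, 2)
  run T6 (needs (2, 0, 2, 1), free (2, 2, 2, 2)); after release of (0, 0, 0, 3) the pool is (2, 2, 2, 5)
  run T7 (needs (1, 1, 1, 4), free (2, 2, 2, 5)); after release of (2, 0, 1, 0) the pool is (4, 2, 3, 5)
  T1 still needs (5, 2, 0, 0) but only (4, 2, 3, 5) is free — short on R1
  T9 still needs (6, 1, 3, 5) but only (4, 2, 3, 5) is free — short on R1
Had the request been granted, T1 and T9 could never finish.


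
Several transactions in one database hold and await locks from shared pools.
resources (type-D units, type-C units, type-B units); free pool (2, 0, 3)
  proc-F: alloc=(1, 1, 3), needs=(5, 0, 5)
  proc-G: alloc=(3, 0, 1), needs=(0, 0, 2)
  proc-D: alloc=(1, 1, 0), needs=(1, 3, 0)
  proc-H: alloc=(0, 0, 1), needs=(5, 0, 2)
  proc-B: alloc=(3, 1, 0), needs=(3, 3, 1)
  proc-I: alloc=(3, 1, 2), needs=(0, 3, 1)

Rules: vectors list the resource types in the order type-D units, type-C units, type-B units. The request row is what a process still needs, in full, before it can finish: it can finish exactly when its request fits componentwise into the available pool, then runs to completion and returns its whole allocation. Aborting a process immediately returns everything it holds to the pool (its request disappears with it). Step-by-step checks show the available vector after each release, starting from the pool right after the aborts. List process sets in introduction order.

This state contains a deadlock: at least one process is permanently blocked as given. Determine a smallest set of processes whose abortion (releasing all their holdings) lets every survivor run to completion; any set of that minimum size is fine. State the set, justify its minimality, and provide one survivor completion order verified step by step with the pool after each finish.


The answer: abort proc-D and proc-I.
Key observation: proc-B could never have finished before the abort; with (4, 2, 2) returned by proc-D and proc-I, it fits at step 4.
Why nothing smaller works — every single abort fails: proc-F alone leaves proc-D blocked (short on type-C units); proc-G alone leaves proc-D blocked (short on type-C units); proc-D alone leaves proc-B blocked (short on type-C units); proc-H alone leaves proc-D blocked (short on type-C units); proc-B alone leaves proc-D blocked (short on type-C units); proc-I alone leaves proc-D blocked (short on type-C units).
One survivor order: proc-H, proc-F, proc-G, proc-B. Step-by-step check (post-abort pool first):
  pool = (6, 2, 5)
  proc-H: need (5, 0, 2) fits (6, 2, 5); releases (0, 0, 1), pool now (6, 2, 6)
  proc-F: need (5, 0, 5) fits (6, 2, 6); releases (1, 1, 3), pool now (7, 3, 9)
  proc-G: need (0, 0, 2) fits (7, 3, 9); releases (3, 0, 1), pool now (10, 3, 10)
  proc-B: need (3, 3, 1) fits (10, 3, 10); releases (3, 1, 0), pool now (13, 4, 10)


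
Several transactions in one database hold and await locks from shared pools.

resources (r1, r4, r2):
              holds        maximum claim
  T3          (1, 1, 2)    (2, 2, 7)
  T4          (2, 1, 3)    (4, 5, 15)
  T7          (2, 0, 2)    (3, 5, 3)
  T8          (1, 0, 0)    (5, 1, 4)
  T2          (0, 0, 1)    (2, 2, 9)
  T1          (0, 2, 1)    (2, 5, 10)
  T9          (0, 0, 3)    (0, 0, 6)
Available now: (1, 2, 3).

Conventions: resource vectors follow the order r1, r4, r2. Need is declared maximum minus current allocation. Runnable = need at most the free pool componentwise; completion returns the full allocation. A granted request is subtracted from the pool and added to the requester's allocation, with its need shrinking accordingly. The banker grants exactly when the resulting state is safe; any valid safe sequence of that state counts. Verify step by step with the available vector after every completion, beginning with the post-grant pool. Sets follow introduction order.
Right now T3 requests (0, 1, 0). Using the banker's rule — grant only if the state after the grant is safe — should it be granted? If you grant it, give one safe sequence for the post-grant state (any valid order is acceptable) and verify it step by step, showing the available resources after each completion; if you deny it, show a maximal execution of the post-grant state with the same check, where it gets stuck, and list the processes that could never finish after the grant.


GRANT. The post-grant state is safe; one safe sequence: T9, T3, T2, T1, T7, T4, T8.
Key observation: (1, 1, 3) free after granting still covers T9 first, and each release covers the next.
Step-by-step check of the post-grant state:
  pool = (1, 1, 3)
  T9: need (0, 0, 3) fits (1, 1, 3); releases (0, 0, 3), pool now (1, 1, 6)
  T3: need (1, 0, 5) fits (1, 1, 6); releases (1, 2, 2), pool now (2, 3, 8)
  T2: need (2, 2, 8) fits (2, 3, 8); releases (0, 0, 1), pool now (2, 3, 9)
  T1: need (2, 3, 9) fits (2, 3, 9); releases (0, 2, 1), pool now (2, 5, 10)
  T7: need (1, 5, 1) fits (2, 5, 10); releases (2, 0, 2), pool now (4, 5, 12)
  T4: need (2, 4, 12) fits (4, 5, 12); releases (2, 1, 3), pool now (6, 6, 15)
  T8: need (4, 1, 4) fits (6, 6, 15); releases (1, 0, 0), pool now (7, 6, 15)


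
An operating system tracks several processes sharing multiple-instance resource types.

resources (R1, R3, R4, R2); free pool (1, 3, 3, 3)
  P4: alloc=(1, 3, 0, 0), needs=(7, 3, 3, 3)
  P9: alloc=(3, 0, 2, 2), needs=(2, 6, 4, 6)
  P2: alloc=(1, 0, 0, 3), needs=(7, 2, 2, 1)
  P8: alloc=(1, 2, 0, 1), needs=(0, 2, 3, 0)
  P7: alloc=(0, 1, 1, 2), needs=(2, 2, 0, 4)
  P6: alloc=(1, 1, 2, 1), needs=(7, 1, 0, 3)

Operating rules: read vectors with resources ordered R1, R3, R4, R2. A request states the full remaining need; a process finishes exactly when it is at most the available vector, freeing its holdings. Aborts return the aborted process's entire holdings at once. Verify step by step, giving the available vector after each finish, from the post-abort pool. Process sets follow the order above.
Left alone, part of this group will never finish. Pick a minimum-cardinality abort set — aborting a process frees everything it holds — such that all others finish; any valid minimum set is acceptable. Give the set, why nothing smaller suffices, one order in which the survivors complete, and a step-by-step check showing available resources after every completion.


Abort P2 and P6.
Key observation: no ordering could ever have run P4 before the abort of P2 and P6; with (2, 1, 2, 4) back in the pool it fits at step 3.
Why nothing smaller works — every single abort fails: P4 alone leaves P2 blocked (short on R1); P9 alone leaves P4 blocked (short on R1); P2 alone leaves P4 blocked (short on R1); P8 alone leaves P4 blocked (short on R1); P7 alone leaves P4 blocked (short on R1); P6 alone leaves P4 blocked (short on R1).
One survivor order: P8, P9, P4, P7. Check, step by step (post-abort pool first):
  pool = (3, 4, 5, 7)
  P8 needs (0, 2, 3, 0) <= (3, 4, 5, 7) -> finishes; pool += (1, 2, 0, 1) = (4, 6, 5, 8)
  P9 needs (2, 6, 4, 6) <= (4, 6, 5, 8) -> finishes; pool += (3, 0, 2, 2) = (7, 6, 7, 10)
  P4 needs (7, 3, 3, 3) <= (7, 6, 7, 10) -> finishes; pool += (1, 3, 0, 0) = (8, 9, 7, 10)
  P7 needs (2, 2, 0, 4) <= (8, 9, 7, 10) -> finishes; pool += (0, 1, 1, 2) = (8, 10, 8, 12)
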